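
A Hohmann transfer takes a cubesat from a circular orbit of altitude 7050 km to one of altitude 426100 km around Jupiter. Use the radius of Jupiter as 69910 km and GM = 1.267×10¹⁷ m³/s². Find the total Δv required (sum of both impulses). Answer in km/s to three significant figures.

r₁ = 69910 + 7050 = 76960 km = 7.6960×10⁷ m.
r₂ = 69910 + 426100 = 496010 km = 4.9601×10⁸ m.
Transfer ellipse a_t = (r₁ + r₂)/2 = 2.865×10⁸ m.
At r₁: circular v_c1 = √(μ/r₁) = 40570 m/s; transfer-perijove v_p = √[μ(2/r₁ − 1/a_t)] = 53390 m/s.
Δv₁ = v_p − v_c1 = 12810 m/s.
At r₂: circular v_c2 = √(μ/r₂) = 15980 m/s; transfer-apojove v_a = √[μ(2/r₂ − 1/a_t)] = 8284 m/s.
Δv₂ = v_c2 − v_a = 7699 m/s.
Total Δv = Δv₁ + Δv₂ = 20510 m/s = 20.51 km/s.

Δv_total ≈ 20.5 km/s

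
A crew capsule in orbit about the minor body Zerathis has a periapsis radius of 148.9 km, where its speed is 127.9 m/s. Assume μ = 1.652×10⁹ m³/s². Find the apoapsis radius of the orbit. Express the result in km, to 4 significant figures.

apoapsis radius ≈ 417.7 km

r_p = 1.489×10⁵ m.
Specific energy ε = v²/2 − μ/r = -2.915×10³ J/kg, so a = −μ/(2ε) = 2.833×10⁵ m.
The apsides satisfy r_p + r_a = 2a, so the apoapsis radius is 2a − r_p = 4.177×10⁵ m = 417.73 km.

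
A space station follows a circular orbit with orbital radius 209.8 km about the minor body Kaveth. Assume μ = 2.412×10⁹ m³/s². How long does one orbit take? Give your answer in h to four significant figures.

r = 209.8 km = 2.098×10⁵ m.
Kepler's third law: T = 2π√(r³/μ) = 2π√((2.098×10⁵)³ / 2.412×10⁹).
r³/μ = 3.829×10⁶ s², so T = 2π × 1.957×10³ = 1.229×10⁴ s.
Converting: 1.229×10⁴ s ÷ 3600 = 3.415 h.

T ≈ 3.415 h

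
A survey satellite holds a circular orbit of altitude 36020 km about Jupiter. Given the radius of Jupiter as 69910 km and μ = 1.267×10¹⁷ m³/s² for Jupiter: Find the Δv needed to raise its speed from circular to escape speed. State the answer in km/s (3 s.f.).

r = 69910 + 36020 = 105930 km = 1.0593×10⁸ m.
Circular speed v_c = √(μ/r) = 34580 m/s.
Escape speed v_esc = √(2μ/r) = √2 × v_c = 48910 m/s.
Δv = v_esc − v_c = 14330 m/s = 14.33 km/s.

Δv ≈ 14.3 km/s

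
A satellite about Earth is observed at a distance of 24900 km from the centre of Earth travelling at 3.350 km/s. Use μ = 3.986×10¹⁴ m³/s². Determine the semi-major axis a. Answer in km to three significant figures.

a ≈ 19200 km

r = 2.490×10⁷ m.
Specific orbital energy ε = v²/2 − μ/r = (3350)²/2 − 3.986×10¹⁴/2.490×10⁷ = -1.040×10⁷ J/kg.
Since ε = −μ/(2a), a = −μ/(2ε) = 1.917×10⁷ m = 19169 km.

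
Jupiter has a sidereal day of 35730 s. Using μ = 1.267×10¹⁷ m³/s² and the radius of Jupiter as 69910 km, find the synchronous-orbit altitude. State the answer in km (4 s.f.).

A synchronous orbit has period T, so by Kepler's third law a = (μT²/4π²)^(1/3).
μT²/4π² = 1.267×10¹⁷ × (3.573×10⁴)² / 39.48 = 4.097×10²⁴ m³.
a = 1.600×10⁸ m = 1.6002×10⁵ km.
Altitude h = a − R = 1.6002×10⁵ − 69910 = 90105 km.

h_sync ≈ 90110 km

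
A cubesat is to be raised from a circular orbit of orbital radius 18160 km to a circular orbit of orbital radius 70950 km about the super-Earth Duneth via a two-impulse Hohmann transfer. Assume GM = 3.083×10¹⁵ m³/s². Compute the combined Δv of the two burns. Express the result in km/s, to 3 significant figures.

r₁ = 18160 km = 1.816×10⁷ m.
r₂ = 70950 km = 7.095×10⁷ m.
Transfer ellipse a_t = (r₁ + r₂)/2 = 4.456×10⁷ m.
At r₁: circular v_c1 = √(μ/r₁) = 13030 m/s; transfer-periapsis v_p = √[μ(2/r₁ − 1/a_t)] = 16440 m/s.
Δv₁ = v_p − v_c1 = 3413 m/s.
At r₂: circular v_c2 = √(μ/r₂) = 6592 m/s; transfer-apoapsis v_a = √[μ(2/r₂ − 1/a_t)] = 4208 m/s.
Δv₂ = v_c2 − v_a = 2383 m/s.
Total Δv = Δv₁ + Δv₂ = 5796 m/s = 5.796 km/s.

Δv_total ≈ 5.80 km/s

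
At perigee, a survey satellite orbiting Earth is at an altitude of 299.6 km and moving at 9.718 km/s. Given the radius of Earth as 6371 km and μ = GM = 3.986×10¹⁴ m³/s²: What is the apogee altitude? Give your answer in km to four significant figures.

r_p = 6371 + 299.6 = 6670.6 km = 6.671×10⁶ m.
Specific energy ε = v²/2 − μ/r = -1.253×10⁷ J/kg, so a = −μ/(2ε) = 1.590×10⁷ m.
The apsides satisfy r_p + r_a = 2a, so the apogee radius is 2a − r_p = 2.513×10⁷ m = 25128 km.
Apogee altitude = 25128 − 6371 = 18757 km.

apogee altitude ≈ 18760 km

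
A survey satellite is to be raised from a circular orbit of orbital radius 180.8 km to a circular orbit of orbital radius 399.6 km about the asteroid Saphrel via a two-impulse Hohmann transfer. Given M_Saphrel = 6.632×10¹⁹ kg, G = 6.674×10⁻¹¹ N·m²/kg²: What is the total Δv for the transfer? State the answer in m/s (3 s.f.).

Δv_total ≈ 49.3 m/s

μ = GM = 6.674×10⁻¹¹ × 6.632×10¹⁹ = 4.426×10⁹ m³/s².
r₁ = 180.8 km = 1.808×10⁵ m.
r₂ = 399.6 km = 3.996×10⁵ m.
Transfer ellipse a_t = (r₁ + r₂)/2 = 2.902×10⁵ m.
At r₁: circular v_c1 = √(μ/r₁) = 156.5 m/s; transfer-periapsis v_p = √[μ(2/r₁ − 1/a_t)] = 183.6 m/s.
Δv₁ = v_p − v_c1 = 27.14 m/s.
At r₂: circular v_c2 = √(μ/r₂) = 105.2 m/s; transfer-apoapsis v_a = √[μ(2/r₂ − 1/a_t)] = 83.07 m/s.
Δv₂ = v_c2 − v_a = 22.17 m/s.
Total Δv = Δv₁ + Δv₂ = 49.31 m/s.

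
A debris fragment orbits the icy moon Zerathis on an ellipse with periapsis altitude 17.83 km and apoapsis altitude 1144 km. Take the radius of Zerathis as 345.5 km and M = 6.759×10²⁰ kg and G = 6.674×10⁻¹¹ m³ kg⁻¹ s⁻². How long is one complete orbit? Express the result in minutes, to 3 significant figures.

T ≈ 440 minutes

μ = GM = 6.674×10⁻¹¹ × 6.759×10²⁰ = 4.511×10¹⁰ m³/s².
r_p = 345.5 + 17.83 = 363.33 km = 3.6333×10⁵ m.
r_a = 345.5 + 1144 = 1489.5 km = 1.4895×10⁶ m.
Semi-major axis a = (r_p + r_a)/2 = (363.33 + 1489.5)/2 = 926.41 km = 9.264×10⁵ m.
By Kepler's third law T = 2π√(a³/μ) = 2π × 4.198×10³ = 2.638×10⁴ s.
= 439.6 minutes.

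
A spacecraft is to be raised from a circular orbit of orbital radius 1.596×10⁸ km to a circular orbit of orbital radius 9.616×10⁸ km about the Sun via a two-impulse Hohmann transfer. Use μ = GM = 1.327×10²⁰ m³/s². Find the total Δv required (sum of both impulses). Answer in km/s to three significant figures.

Δv_total ≈ 14.4 km/s

r₁ = 1.596×10⁸ km = 1.596×10¹¹ m.
r₂ = 9.616×10⁸ km = 9.616×10¹¹ m.
Transfer ellipse a_t = (r₁ + r₂)/2 = 5.606×10¹¹ m.
At r₁: circular v_c1 = √(μ/r₁) = 28830 m/s; transfer-perihelion v_p = √[μ(2/r₁ − 1/a_t)] = 37770 m/s.
Δv₁ = v_p − v_c1 = 8930 m/s.
At r₂: circular v_c2 = √(μ/r₂) = 11750 m/s; transfer-aphelion v_a = √[μ(2/r₂ − 1/a_t)] = 6268 m/s.
Δv₂ = v_c2 − v_a = 5479 m/s.
Total Δv = Δv₁ + Δv₂ = 14410 m/s = 14.41 km/s.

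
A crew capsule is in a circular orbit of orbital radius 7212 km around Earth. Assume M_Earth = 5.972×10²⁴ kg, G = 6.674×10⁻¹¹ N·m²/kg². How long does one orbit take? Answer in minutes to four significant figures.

T ≈ 101.6 minutes

μ = GM = 6.674×10⁻¹¹ × 5.972×10²⁴ = 3.986×10¹⁴ m³/s².
r = 7212 km = 7.212×10⁶ m.
Kepler's third law: T = 2π√(r³/μ) = 2π√((7.212×10⁶)³ / 3.986×10¹⁴).
r³/μ = 9.412×10⁵ s², so T = 2π × 9.701×10² = 6.096×10³ s.
Converting: 6.096×10³ s ÷ 60.00 = 101.6 minutes.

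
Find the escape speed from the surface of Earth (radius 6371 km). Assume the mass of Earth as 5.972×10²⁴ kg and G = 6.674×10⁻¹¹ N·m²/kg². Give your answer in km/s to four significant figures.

μ = GM = 6.674×10⁻¹¹ × 5.972×10²⁴ = 3.986×10¹⁴ m³/s².
r = R = 6.371×10⁶ m.
Escape speed v_esc = √(2μ/r) = √(2 × 3.986×10¹⁴ / 6.371×10⁶) = √(1.251×10⁸) = 11190 m/s.
= 11.19 km/s.

v_esc ≈ 11.19 km/s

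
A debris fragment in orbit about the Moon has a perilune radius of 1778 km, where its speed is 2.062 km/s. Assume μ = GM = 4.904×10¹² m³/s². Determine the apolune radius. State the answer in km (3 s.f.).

apolune radius ≈ 5980 km

r_p = 1.778×10⁶ m.
Specific energy ε = v²/2 − μ/r = -6.322×10⁵ J/kg, so a = −μ/(2ε) = 3.878×10⁶ m.
The apsides satisfy r_p + r_a = 2a, so the apolune radius is 2a − r_p = 5.979×10⁶ m = 5978.6 km.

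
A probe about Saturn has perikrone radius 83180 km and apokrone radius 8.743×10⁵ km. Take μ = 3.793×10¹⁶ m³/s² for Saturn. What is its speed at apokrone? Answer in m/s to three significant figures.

v ≈ 2750 m/s

Semi-major axis a = (r_p + r_a)/2 = 4.7874×10⁵ km = 4.787×10⁸ m.
Vis-viva: v² = μ(2/r − 1/a) = 3.793×10¹⁶ × (2.288×10⁻⁹ − 2.089×10⁻⁹) = 7.538×10⁶ m²/s².
v = 2745 m/s.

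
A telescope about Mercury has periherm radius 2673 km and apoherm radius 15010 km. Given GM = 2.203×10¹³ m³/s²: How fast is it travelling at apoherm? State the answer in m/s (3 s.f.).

Semi-major axis a = (r_p + r_a)/2 = 8841.5 km = 8.842×10⁶ m.
Vis-viva: v² = μ(2/r − 1/a) = 2.203×10¹³ × (1.332×10⁻⁷ − 1.131×10⁻⁷) = 4.437×10⁵ m²/s².
v = 666.1 m/s.

v ≈ 666 m/s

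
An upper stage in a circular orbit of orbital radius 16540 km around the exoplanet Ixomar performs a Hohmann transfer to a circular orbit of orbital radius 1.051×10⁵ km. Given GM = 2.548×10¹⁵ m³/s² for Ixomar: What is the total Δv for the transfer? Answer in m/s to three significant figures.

Δv_total ≈ 6260 m/s

r₁ = 16540 km = 1.654×10⁷ m.
r₂ = 1.051×10⁵ km = 1.051×10⁸ m.
Transfer ellipse a_t = (r₁ + r₂)/2 = 6.082×10⁷ m.
At r₁: circular v_c1 = √(μ/r₁) = 12410 m/s; transfer-periapsis v_p = √[μ(2/r₁ − 1/a_t)] = 16320 m/s.
Δv₁ = v_p − v_c1 = 3904 m/s.
At r₂: circular v_c2 = √(μ/r₂) = 4924 m/s; transfer-apoapsis v_a = √[μ(2/r₂ − 1/a_t)] = 2568 m/s.
Δv₂ = v_c2 − v_a = 2356 m/s.
Total Δv = Δv₁ + Δv₂ = 6260 m/s.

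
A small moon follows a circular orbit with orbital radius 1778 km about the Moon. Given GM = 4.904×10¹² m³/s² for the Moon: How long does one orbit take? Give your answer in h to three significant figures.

T ≈ 1.87 h

r = 1778 km = 1.778×10⁶ m.
Kepler's third law: T = 2π√(r³/μ) = 2π√((1.778×10⁶)³ / 4.904×10¹²).
r³/μ = 1.146×10⁶ s², so T = 2π × 1.071×10³ = 6.727×10³ s.
Converting: 6.727×10³ s ÷ 3600 = 1.869 h.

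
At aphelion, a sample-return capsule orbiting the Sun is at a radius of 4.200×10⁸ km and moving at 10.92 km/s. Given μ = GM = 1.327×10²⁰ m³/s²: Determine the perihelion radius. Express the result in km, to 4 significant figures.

r_a = 4.200×10¹¹ m.
Specific energy ε = v²/2 − μ/r = -2.563×10⁸ J/kg, so a = −μ/(2ε) = 2.588×10¹¹ m.
The apsides satisfy r_p + r_a = 2a, so the perihelion radius is 2a − r_a = 9.769×10¹⁰ m = 9.7694×10⁷ km.

perihelion radius ≈ 9.769×10⁷ km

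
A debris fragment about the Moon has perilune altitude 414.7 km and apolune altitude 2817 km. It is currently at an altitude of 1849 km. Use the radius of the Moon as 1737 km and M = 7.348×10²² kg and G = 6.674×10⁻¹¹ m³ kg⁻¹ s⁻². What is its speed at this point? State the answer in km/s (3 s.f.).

μ = GM = 6.674×10⁻¹¹ × 7.348×10²² = 4.904×10¹² m³/s².
r_p = 1737 + 414.7 = 2151.7 km = 2.1517×10⁶ m.
r_a = 1737 + 2817 = 4554.0 km = 4.5540×10⁶ m.
r = 1737 + 1849 = 3586.0 km = 3.586×10⁶ m.
Semi-major axis a = (r_p + r_a)/2 = 3352.8 km = 3.353×10⁶ m.
Vis-viva: v² = μ(2/r − 1/a) = 4.904×10¹² × (5.577×10⁻⁷ − 2.983×10⁻⁷) = 1.272×10⁶ m²/s².
v = 1128 m/s = 1.128 km/s.

v ≈ 1.13 km/s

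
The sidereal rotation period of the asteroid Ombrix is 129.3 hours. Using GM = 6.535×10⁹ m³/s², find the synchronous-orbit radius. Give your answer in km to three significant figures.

r_sync ≈ 3300 km

T = 129.3 hours = 4.655×10⁵ s.
A synchronous orbit has period T, so by Kepler's third law a = (μT²/4π²)^(1/3).
μT²/4π² = 6.535×10⁹ × (4.655×10⁵)² / 39.48 = 3.587×10¹⁹ m³.
a = 3.298×10⁶ m = 3297.8 km.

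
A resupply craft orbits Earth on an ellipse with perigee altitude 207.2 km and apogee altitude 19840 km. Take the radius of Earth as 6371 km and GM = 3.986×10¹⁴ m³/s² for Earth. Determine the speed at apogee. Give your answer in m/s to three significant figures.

r_p = 6371 + 207.2 = 6578.2 km = 6.5782×10⁶ m.
r_a = 6371 + 19840 = 26211 km = 2.6211×10⁷ m.
Semi-major axis a = (r_p + r_a)/2 = 16395 km = 1.639×10⁷ m.
Vis-viva: v² = μ(2/r − 1/a) = 3.986×10¹⁴ × (7.630×10⁻⁸ − 6.100×10⁻⁸) = 6.102×10⁶ m²/s².
v = 2470 m/s.

v ≈ 2470 m/s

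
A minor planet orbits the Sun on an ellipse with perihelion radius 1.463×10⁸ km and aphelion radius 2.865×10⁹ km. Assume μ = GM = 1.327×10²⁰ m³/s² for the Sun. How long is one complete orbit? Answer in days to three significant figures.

T ≈ 11700 days

Semi-major axis a = (r_p + r_a)/2 = (1.4630×10⁸ + 2.8650×10⁹)/2 = 1.5056×10⁹ km = 1.506×10¹² m.
By Kepler's third law T = 2π√(a³/μ) = 2π × 1.604×10⁸ = 1.008×10⁹ s.
= 11660 days.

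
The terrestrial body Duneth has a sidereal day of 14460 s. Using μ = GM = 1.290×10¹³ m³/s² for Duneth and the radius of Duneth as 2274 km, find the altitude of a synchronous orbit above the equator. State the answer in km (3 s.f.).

A synchronous orbit has period T, so by Kepler's third law a = (μT²/4π²)^(1/3).
μT²/4π² = 1.290×10¹³ × (1.446×10⁴)² / 39.48 = 6.832×10¹⁹ m³.
a = 4.088×10⁶ m = 4088.1 km.
Altitude h = a − R = 4088.1 − 2274 = 1814.1 km.

h_sync ≈ 1810 km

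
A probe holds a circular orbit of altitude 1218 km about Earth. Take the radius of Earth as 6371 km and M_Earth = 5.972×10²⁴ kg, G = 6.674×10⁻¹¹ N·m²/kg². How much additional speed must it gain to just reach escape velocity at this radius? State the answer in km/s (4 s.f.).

Δv ≈ 3.002 km/s

μ = GM = 6.674×10⁻¹¹ × 5.972×10²⁴ = 3.986×10¹⁴ m³/s².
r = 6371 + 1218 = 7589.0 km = 7.5890×10⁶ m.
Circular speed v_c = √(μ/r) = 7247 m/s.
Escape speed v_esc = √(2μ/r) = √2 × v_c = 10250 m/s.
Δv = v_esc − v_c = 3002 m/s = 3.002 km/s.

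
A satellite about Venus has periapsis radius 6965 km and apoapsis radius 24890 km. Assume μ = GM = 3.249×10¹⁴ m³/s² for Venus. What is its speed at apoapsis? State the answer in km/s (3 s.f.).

v ≈ 2.39 km/s

Semi-major axis a = (r_p + r_a)/2 = 15928 km = 1.593×10⁷ m.
Vis-viva: v² = μ(2/r − 1/a) = 3.249×10¹⁴ × (8.035×10⁻⁸ − 6.278×10⁻⁸) = 5.708×10⁶ m²/s².
v = 2389 m/s = 2.389 km/s.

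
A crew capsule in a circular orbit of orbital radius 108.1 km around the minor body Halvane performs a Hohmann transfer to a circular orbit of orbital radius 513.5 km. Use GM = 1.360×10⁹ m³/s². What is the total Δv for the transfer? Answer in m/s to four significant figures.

Δv_total ≈ 53.12 m/s

r₁ = 108.1 km = 1.081×10⁵ m.
r₂ = 513.5 km = 5.135×10⁵ m.
Transfer ellipse a_t = (r₁ + r₂)/2 = 3.108×10⁵ m.
At r₁: circular v_c1 = √(μ/r₁) = 112.2 m/s; transfer-periapsis v_p = √[μ(2/r₁ − 1/a_t)] = 144.2 m/s.
Δv₁ = v_p − v_c1 = 32.01 m/s.
At r₂: circular v_c2 = √(μ/r₂) = 51.46 m/s; transfer-apoapsis v_a = √[μ(2/r₂ − 1/a_t)] = 30.35 m/s.
Δv₂ = v_c2 − v_a = 21.11 m/s.
Total Δv = Δv₁ + Δv₂ = 53.12 m/s.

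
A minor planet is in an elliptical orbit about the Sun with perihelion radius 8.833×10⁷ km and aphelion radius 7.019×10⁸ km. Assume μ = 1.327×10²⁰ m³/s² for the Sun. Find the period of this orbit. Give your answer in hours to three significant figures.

T ≈ 37600 hours

Semi-major axis a = (r_p + r_a)/2 = (8.8330×10⁷ + 7.0190×10⁸)/2 = 3.9512×10⁸ km = 3.951×10¹¹ m.
By Kepler's third law T = 2π√(a³/μ) = 2π × 2.156×10⁷ = 1.355×10⁸ s.
= 37630 hours.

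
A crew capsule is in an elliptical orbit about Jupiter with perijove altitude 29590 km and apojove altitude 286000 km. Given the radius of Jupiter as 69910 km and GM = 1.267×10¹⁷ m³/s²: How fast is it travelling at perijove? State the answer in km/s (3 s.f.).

r_p = 69910 + 29590 = 99500 km = 9.9500×10⁷ m.
r_a = 69910 + 286000 = 355910 km = 3.5591×10⁸ m.
Semi-major axis a = (r_p + r_a)/2 = 2.2770×10⁵ km = 2.277×10⁸ m.
Vis-viva: v² = μ(2/r − 1/a) = 1.267×10¹⁷ × (2.010×10⁻⁸ − 4.392×10⁻⁹) = 1.990×10⁹ m²/s².
v = 44610 m/s = 44.61 km/s.

v ≈ 44.6 km/s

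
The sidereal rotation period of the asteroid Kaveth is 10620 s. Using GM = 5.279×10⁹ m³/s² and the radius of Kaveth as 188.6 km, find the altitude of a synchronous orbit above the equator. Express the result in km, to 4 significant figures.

h_sync ≈ 58.47 km

A synchronous orbit has period T, so by Kepler's third law a = (μT²/4π²)^(1/3).
μT²/4π² = 5.279×10⁹ × (1.062×10⁴)² / 39.48 = 1.508×10¹⁶ m³.
a = 2.471×10⁵ m = 247.07 km.
Altitude h = a − R = 247.07 − 188.6 = 58.466 km.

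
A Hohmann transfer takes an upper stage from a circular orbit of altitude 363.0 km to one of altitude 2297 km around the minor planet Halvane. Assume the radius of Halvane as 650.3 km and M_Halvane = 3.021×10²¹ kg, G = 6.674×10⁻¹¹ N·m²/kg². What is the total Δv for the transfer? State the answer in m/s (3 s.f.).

μ = GM = 6.674×10⁻¹¹ × 3.021×10²¹ = 2.016×10¹¹ m³/s².
r₁ = 650.3 + 363.0 = 1013.3 km = 1.0133×10⁶ m.
r₂ = 650.3 + 2297 = 2947.3 km = 2.9473×10⁶ m.
Transfer ellipse a_t = (r₁ + r₂)/2 = 1.980×10⁶ m.
At r₁: circular v_c1 = √(μ/r₁) = 446.1 m/s; transfer-periapsis v_p = √[μ(2/r₁ − 1/a_t)] = 544.2 m/s.
Δv₁ = v_p − v_c1 = 98.12 m/s.
At r₂: circular v_c2 = √(μ/r₂) = 261.6 m/s; transfer-apoapsis v_a = √[μ(2/r₂ − 1/a_t)] = 187.1 m/s.
Δv₂ = v_c2 − v_a = 74.46 m/s.
Total Δv = Δv₁ + Δv₂ = 172.6 m/s.

Δv_total ≈ 173 m/s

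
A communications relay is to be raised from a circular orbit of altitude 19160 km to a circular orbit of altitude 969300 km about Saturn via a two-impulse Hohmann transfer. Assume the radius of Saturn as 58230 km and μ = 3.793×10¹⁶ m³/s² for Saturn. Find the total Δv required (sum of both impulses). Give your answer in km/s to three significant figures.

r₁ = 58230 + 19160 = 77390 km = 7.7390×10⁷ m.
r₂ = 58230 + 969300 = 1027500 km = 1.0275×10⁹ m.
Transfer ellipse a_t = (r₁ + r₂)/2 = 5.525×10⁸ m.
At r₁: circular v_c1 = √(μ/r₁) = 22140 m/s; transfer-perikrone v_p = √[μ(2/r₁ − 1/a_t)] = 30190 m/s.
Δv₁ = v_p − v_c1 = 8054 m/s.
At r₂: circular v_c2 = √(μ/r₂) = 6076 m/s; transfer-apokrone v_a = √[μ(2/r₂ − 1/a_t)] = 2274 m/s.
Δv₂ = v_c2 − v_a = 3802 m/s.
Total Δv = Δv₁ + Δv₂ = 11860 m/s = 11.86 km/s.

Δv_total ≈ 11.9 km/s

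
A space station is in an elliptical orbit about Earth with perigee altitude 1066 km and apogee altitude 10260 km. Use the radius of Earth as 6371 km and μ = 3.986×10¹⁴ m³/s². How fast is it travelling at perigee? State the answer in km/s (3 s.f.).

v ≈ 8.61 km/s

r_p = 6371 + 1066 = 7437.0 km = 7.4370×10⁶ m.
r_a = 6371 + 10260 = 16631 km = 1.6631×10⁷ m.
Semi-major axis a = (r_p + r_a)/2 = 12034 km = 1.203×10⁷ m.
Vis-viva: v² = μ(2/r − 1/a) = 3.986×10¹⁴ × (2.689×10⁻⁷ − 8.310×10⁻⁸) = 7.407×10⁷ m²/s².
v = 8606 m/s = 8.606 km/s.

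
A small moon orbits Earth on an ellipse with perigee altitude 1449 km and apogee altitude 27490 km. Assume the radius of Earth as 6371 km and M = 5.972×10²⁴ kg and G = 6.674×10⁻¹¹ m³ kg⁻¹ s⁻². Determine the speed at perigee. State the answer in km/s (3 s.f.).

v ≈ 9.10 km/s

μ = GM = 6.674×10⁻¹¹ × 5.972×10²⁴ = 3.986×10¹⁴ m³/s².
r_p = 6371 + 1449 = 7820.0 km = 7.8200×10⁶ m.
r_a = 6371 + 27490 = 33861 km = 3.3861×10⁷ m.
Semi-major axis a = (r_p + r_a)/2 = 20840 km = 2.084×10⁷ m.
Vis-viva: v² = μ(2/r − 1/a) = 3.986×10¹⁴ × (2.558×10⁻⁷ − 4.798×10⁻⁸) = 8.281×10⁷ m²/s².
v = 9100 m/s = 9.100 km/s.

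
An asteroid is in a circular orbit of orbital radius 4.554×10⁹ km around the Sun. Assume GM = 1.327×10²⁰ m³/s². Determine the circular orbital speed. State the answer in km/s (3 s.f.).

v ≈ 5.40 km/s

r = 4.554×10⁹ km = 4.554×10¹² m.
For a circular orbit v = √(μ/r) = √(1.327×10²⁰ / 4.554×10¹²) = √(2.914×10⁷) = 5398 m/s.
That is 5.398 km/s.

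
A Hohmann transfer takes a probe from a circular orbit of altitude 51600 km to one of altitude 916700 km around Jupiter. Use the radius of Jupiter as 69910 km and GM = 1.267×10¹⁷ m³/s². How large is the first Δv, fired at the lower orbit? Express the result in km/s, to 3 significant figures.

Δv ≈ 10.8 km/s

r₁ = 69910 + 51600 = 121510 km = 1.2151×10⁸ m.
r₂ = 69910 + 916700 = 986610 km = 9.8661×10⁸ m.
Transfer ellipse a_t = (r₁ + r₂)/2 = 5.541×10⁸ m.
At r₁: circular v_c1 = √(μ/r₁) = 32290 m/s; transfer-perijove v_p = √[μ(2/r₁ − 1/a_t)] = 43090 m/s.
Δv₁ = v_p − v_c1 = 10800 m/s.
= 10.80 km/s.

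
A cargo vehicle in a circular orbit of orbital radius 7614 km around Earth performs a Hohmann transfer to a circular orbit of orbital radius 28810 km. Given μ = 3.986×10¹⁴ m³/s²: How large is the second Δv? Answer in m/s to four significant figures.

r₁ = 7614 km = 7.614×10⁶ m.
r₂ = 28810 km = 2.881×10⁷ m.
Transfer ellipse a_t = (r₁ + r₂)/2 = 1.821×10⁷ m.
At r₁: circular v_c1 = √(μ/r₁) = 7235 m/s; transfer-perigee v_p = √[μ(2/r₁ − 1/a_t)] = 9100 m/s.
At r₂: circular v_c2 = √(μ/r₂) = 3720 m/s; transfer-apogee v_a = √[μ(2/r₂ − 1/a_t)] = 2405 m/s.
Δv₂ = v_c2 − v_a = 1315 m/s.

Δv ≈ 1315 m/s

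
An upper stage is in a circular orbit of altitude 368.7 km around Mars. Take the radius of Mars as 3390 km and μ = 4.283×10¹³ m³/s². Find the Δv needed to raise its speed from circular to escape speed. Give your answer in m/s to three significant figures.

r = 3390 + 368.7 = 3758.7 km = 3.7587×10⁶ m.
Circular speed v_c = √(μ/r) = 3376 m/s.
Escape speed v_esc = √(2μ/r) = √2 × v_c = 4774 m/s.
Δv = v_esc − v_c = 1398 m/s.

Δv ≈ 1400 m/s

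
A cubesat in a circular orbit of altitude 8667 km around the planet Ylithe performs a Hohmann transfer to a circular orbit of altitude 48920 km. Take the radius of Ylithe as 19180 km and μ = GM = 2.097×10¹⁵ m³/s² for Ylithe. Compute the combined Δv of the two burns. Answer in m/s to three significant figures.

r₁ = 19180 + 8667 = 27847 km = 2.7847×10⁷ m.
r₂ = 19180 + 48920 = 68100 km = 6.8100×10⁷ m.
Transfer ellipse a_t = (r₁ + r₂)/2 = 4.797×10⁷ m.
At r₁: circular v_c1 = √(μ/r₁) = 8678 m/s; transfer-periapsis v_p = √[μ(2/r₁ − 1/a_t)] = 10340 m/s.
Δv₁ = v_p − v_c1 = 1661 m/s.
At r₂: circular v_c2 = √(μ/r₂) = 5549 m/s; transfer-apoapsis v_a = √[μ(2/r₂ − 1/a_t)] = 4228 m/s.
Δv₂ = v_c2 − v_a = 1321 m/s.
Total Δv = Δv₁ + Δv₂ = 2983 m/s.

Δv_total ≈ 2980 m/s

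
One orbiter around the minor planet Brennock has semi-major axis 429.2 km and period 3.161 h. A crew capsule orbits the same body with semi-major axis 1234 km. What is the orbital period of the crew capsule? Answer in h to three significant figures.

Kepler's third law: T² ∝ a³, so T₂ = T₁ (a₂/a₁)^(3/2).
a₂/a₁ = 2.875, (a₂/a₁)^(3/2) = 4.875.
T₂ = 3.161 × 4.875 = 15.41 h.

T₂ ≈ 15.4 h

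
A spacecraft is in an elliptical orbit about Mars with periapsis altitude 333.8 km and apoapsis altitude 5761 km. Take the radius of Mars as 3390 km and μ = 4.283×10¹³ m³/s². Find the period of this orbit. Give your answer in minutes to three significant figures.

r_p = 3390 + 333.8 = 3723.8 km = 3.7238×10⁶ m.
r_a = 3390 + 5761 = 9151.0 km = 9.1510×10⁶ m.
Semi-major axis a = (r_p + r_a)/2 = (3723.8 + 9151.0)/2 = 6437.4 km = 6.437×10⁶ m.
By Kepler's third law T = 2π√(a³/μ) = 2π × 2.496×10³ = 1.568×10⁴ s.
= 261.3 minutes.

T ≈ 261 minutes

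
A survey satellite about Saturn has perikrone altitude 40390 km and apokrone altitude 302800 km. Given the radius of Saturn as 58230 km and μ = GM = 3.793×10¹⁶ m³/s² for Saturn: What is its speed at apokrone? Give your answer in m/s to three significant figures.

r_p = 58230 + 40390 = 98620 km = 9.8620×10⁷ m.
r_a = 58230 + 302800 = 361030 km = 3.6103×10⁸ m.
Semi-major axis a = (r_p + r_a)/2 = 2.2982×10⁵ km = 2.298×10⁸ m.
Vis-viva: v² = μ(2/r − 1/a) = 3.793×10¹⁶ × (5.540×10⁻⁹ − 4.351×10⁻⁹) = 4.508×10⁷ m²/s².
v = 6714 m/s.

v ≈ 6710 m/s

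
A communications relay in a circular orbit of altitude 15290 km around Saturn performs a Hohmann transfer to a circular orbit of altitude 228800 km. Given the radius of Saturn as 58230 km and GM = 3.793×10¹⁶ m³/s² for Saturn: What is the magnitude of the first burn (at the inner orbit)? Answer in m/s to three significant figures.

Δv ≈ 5950 m/s

r₁ = 58230 + 15290 = 73520 km = 7.3520×10⁷ m.
r₂ = 58230 + 228800 = 287030 km = 2.8703×10⁸ m.
Transfer ellipse a_t = (r₁ + r₂)/2 = 1.803×10⁸ m.
At r₁: circular v_c1 = √(μ/r₁) = 22710 m/s; transfer-perikrone v_p = √[μ(2/r₁ − 1/a_t)] = 28660 m/s.
Δv₁ = v_p − v_c1 = 5947 m/s.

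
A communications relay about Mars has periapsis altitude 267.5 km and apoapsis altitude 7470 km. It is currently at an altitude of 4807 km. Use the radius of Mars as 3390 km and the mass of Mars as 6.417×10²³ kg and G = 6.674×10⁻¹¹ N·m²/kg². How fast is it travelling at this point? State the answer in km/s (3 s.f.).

μ = GM = 6.674×10⁻¹¹ × 6.417×10²³ = 4.283×10¹³ m³/s².
r_p = 3390 + 267.5 = 3657.5 km = 3.6575×10⁶ m.
r_a = 3390 + 7470 = 10860 km = 1.0860×10⁷ m.
r = 3390 + 4807 = 8197.0 km = 8.197×10⁶ m.
Semi-major axis a = (r_p + r_a)/2 = 7258.8 km = 7.259×10⁶ m.
Vis-viva: v² = μ(2/r − 1/a) = 4.283×10¹³ × (2.440×10⁻⁷ − 1.378×10⁻⁷) = 4.549×10⁶ m²/s².
v = 2133 m/s = 2.133 km/s.

v ≈ 2.13 km/s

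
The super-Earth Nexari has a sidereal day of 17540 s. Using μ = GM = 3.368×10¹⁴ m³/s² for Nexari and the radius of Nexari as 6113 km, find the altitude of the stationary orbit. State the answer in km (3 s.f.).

A synchronous orbit has period T, so by Kepler's third law a = (μT²/4π²)^(1/3).
μT²/4π² = 3.368×10¹⁴ × (1.754×10⁴)² / 39.48 = 2.625×10²¹ m³.
a = 1.379×10⁷ m = 13794 km.
Altitude h = a − R = 13794 − 6113 = 7681.0 km.

h_sync ≈ 7680 km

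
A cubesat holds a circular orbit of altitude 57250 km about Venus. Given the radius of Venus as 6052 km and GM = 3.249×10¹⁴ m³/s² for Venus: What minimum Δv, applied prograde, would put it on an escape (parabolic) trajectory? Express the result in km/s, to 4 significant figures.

r = 6052 + 57250 = 63302 km = 6.3302×10⁷ m.
Circular speed v_c = √(μ/r) = 2266 m/s.
Escape speed v_esc = √(2μ/r) = √2 × v_c = 3204 m/s.
Δv = v_esc − v_c = 938.4 m/s = 0.9384 km/s.

Δv ≈ 0.9384 km/s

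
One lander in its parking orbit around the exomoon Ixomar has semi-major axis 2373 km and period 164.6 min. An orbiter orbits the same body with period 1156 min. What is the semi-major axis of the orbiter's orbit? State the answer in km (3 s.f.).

a₂ ≈ 8700 km

Kepler's third law: a³ ∝ T², so a₂ = a₁ (T₂/T₁)^(2/3).
T₂/T₁ = 7.023, (T₂/T₁)^(2/3) = 3.667.
a₂ = 2373 × 3.667 = 8703 km.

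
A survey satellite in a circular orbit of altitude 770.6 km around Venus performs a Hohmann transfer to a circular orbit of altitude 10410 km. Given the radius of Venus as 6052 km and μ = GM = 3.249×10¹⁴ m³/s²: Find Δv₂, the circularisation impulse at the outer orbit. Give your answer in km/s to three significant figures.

Δv ≈ 1.04 km/s

r₁ = 6052 + 770.6 = 6822.6 km = 6.8226×10⁶ m.
r₂ = 6052 + 10410 = 16462 km = 1.6462×10⁷ m.
Transfer ellipse a_t = (r₁ + r₂)/2 = 1.164×10⁷ m.
At r₁: circular v_c1 = √(μ/r₁) = 6901 m/s; transfer-periapsis v_p = √[μ(2/r₁ − 1/a_t)] = 8206 m/s.
At r₂: circular v_c2 = √(μ/r₂) = 4443 m/s; transfer-apoapsis v_a = √[μ(2/r₂ − 1/a_t)] = 3401 m/s.
Δv₂ = v_c2 − v_a = 1042 m/s.
= 1.042 km/s.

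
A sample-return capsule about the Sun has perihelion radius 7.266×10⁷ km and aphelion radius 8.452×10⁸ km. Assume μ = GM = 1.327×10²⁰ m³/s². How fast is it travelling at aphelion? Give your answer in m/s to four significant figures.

Semi-major axis a = (r_p + r_a)/2 = 4.5893×10⁸ km = 4.589×10¹¹ m.
Vis-viva: v² = μ(2/r − 1/a) = 1.327×10²⁰ × (2.366×10⁻¹² − 2.179×10⁻¹²) = 2.486×10⁷ m²/s².
v = 4986 m/s.

v ≈ 4986 m/s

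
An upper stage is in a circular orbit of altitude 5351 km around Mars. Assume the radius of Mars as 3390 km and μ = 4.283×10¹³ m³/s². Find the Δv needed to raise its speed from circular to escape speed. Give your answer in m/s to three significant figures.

r = 3390 + 5351 = 8741.0 km = 8.7410×10⁶ m.
Circular speed v_c = √(μ/r) = 2214 m/s.
Escape speed v_esc = √(2μ/r) = √2 × v_c = 3130 m/s.
Δv = v_esc − v_c = 916.9 m/s.

Δv ≈ 917 m/s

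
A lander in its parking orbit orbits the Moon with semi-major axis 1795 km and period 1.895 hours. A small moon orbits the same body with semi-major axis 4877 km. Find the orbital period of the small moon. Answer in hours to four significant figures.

Kepler's third law: T² ∝ a³, so T₂ = T₁ (a₂/a₁)^(3/2).
a₂/a₁ = 2.717, (a₂/a₁)^(3/2) = 4.478.
T₂ = 1.895 × 4.478 = 8.487 hours.

T₂ ≈ 8.487 hours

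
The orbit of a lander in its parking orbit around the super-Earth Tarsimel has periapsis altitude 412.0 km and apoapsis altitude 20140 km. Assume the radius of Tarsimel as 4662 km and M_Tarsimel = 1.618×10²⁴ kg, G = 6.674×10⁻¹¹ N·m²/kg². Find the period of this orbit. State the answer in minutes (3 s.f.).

T ≈ 582 minutes

μ = GM = 6.674×10⁻¹¹ × 1.618×10²⁴ = 1.080×10¹⁴ m³/s².
r_p = 4662 + 412.0 = 5074.0 km = 5.0740×10⁶ m.
r_a = 4662 + 20140 = 24802 km = 2.4802×10⁷ m.
Semi-major axis a = (r_p + r_a)/2 = (5074.0 + 24802)/2 = 14938 km = 1.494×10⁷ m.
By Kepler's third law T = 2π√(a³/μ) = 2π × 5.556×10³ = 3.491×10⁴ s.
= 581.8 minutes.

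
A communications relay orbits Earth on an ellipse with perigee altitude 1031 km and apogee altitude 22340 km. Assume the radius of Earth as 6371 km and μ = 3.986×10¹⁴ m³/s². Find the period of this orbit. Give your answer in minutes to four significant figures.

r_p = 6371 + 1031 = 7402.0 km = 7.4020×10⁶ m.
r_a = 6371 + 22340 = 28711 km = 2.8711×10⁷ m.
Semi-major axis a = (r_p + r_a)/2 = (7402.0 + 28711)/2 = 18056 km = 1.806×10⁷ m.
By Kepler's third law T = 2π√(a³/μ) = 2π × 3.843×10³ = 2.415×10⁴ s.
= 402.4 minutes.

T ≈ 402.4 minutes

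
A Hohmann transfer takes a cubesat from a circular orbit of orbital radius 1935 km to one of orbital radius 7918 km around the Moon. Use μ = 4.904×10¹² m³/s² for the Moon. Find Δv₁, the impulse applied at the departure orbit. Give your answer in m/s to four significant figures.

Δv ≈ 426.3 m/s

r₁ = 1935 km = 1.935×10⁶ m.
r₂ = 7918 km = 7.918×10⁶ m.
Transfer ellipse a_t = (r₁ + r₂)/2 = 4.926×10⁶ m.
At r₁: circular v_c1 = √(μ/r₁) = 1592 m/s; transfer-perilune v_p = √[μ(2/r₁ − 1/a_t)] = 2018 m/s.
Δv₁ = v_p − v_c1 = 426.3 m/s.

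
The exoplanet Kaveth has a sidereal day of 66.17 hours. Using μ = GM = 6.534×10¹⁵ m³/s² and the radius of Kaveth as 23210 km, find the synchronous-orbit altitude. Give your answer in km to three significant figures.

h_sync ≈ 1.88×10⁵ km

T = 66.17 hours = 2.382×10⁵ s.
A synchronous orbit has period T, so by Kepler's third law a = (μT²/4π²)^(1/3).
μT²/4π² = 6.534×10¹⁵ × (2.382×10⁵)² / 39.48 = 9.392×10²⁴ m³.
a = 2.110×10⁸ m = 2.1098×10⁵ km.
Altitude h = a − R = 2.1098×10⁵ − 23210 = 1.8777×10⁵ km.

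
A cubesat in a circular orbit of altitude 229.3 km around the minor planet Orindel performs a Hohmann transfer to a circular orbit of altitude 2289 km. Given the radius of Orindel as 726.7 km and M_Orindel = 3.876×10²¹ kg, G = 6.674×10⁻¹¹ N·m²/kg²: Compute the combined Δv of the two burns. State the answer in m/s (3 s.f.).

Δv_total ≈ 211 m/s

μ = GM = 6.674×10⁻¹¹ × 3.876×10²¹ = 2.587×10¹¹ m³/s².
r₁ = 726.7 + 229.3 = 956.00 km = 9.5600×10⁵ m.
r₂ = 726.7 + 2289 = 3015.7 km = 3.0157×10⁶ m.
Transfer ellipse a_t = (r₁ + r₂)/2 = 1.986×10⁶ m.
At r₁: circular v_c1 = √(μ/r₁) = 520.2 m/s; transfer-periapsis v_p = √[μ(2/r₁ − 1/a_t)] = 641.0 m/s.
Δv₁ = v_p − v_c1 = 120.8 m/s.
At r₂: circular v_c2 = √(μ/r₂) = 292.9 m/s; transfer-apoapsis v_a = √[μ(2/r₂ − 1/a_t)] = 203.2 m/s.
Δv₂ = v_c2 − v_a = 89.67 m/s.
Total Δv = Δv₁ + Δv₂ = 210.5 m/s.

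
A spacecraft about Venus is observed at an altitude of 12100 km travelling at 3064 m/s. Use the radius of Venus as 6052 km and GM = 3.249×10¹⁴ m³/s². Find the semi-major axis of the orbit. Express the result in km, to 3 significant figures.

a ≈ 12300 km

r = 6052 + 12100 = 18152 km = 1.815×10⁷ m.
Vis-viva rearranged: 1/a = 2/r − v²/μ = 1.102×10⁻⁷ − 2.890×10⁻⁸ = 8.129×10⁻⁸ m⁻¹.
a = 1.230×10⁷ m = 12302 km.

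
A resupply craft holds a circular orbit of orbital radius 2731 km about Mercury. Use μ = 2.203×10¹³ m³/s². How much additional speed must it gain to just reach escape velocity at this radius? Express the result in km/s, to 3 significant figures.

r = 2731 km = 2.731×10⁶ m.
Circular speed v_c = √(μ/r) = 2840 m/s.
Escape speed v_esc = √(2μ/r) = √2 × v_c = 4017 m/s.
Δv = v_esc − v_c = 1176 m/s = 1.176 km/s.

Δv ≈ 1.18 km/s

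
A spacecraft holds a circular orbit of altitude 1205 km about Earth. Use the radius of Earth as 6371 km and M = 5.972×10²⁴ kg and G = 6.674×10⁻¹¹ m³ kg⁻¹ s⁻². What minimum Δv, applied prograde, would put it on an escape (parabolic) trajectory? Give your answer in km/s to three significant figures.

Δv ≈ 3.00 km/s

μ = GM = 6.674×10⁻¹¹ × 5.972×10²⁴ = 3.986×10¹⁴ m³/s².
r = 6371 + 1205 = 7576.0 km = 7.5760×10⁶ m.
Circular speed v_c = √(μ/r) = 7253 m/s.
Escape speed v_esc = √(2μ/r) = √2 × v_c = 10260 m/s.
Δv = v_esc − v_c = 3004 m/s = 3.004 km/s.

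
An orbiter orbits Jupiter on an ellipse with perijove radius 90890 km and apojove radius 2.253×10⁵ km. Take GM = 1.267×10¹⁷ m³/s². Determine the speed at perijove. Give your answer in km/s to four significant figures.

Semi-major axis a = (r_p + r_a)/2 = 1.5810×10⁵ km = 1.581×10⁸ m.
Vis-viva: v² = μ(2/r − 1/a) = 1.267×10¹⁷ × (2.200×10⁻⁸ − 6.325×10⁻⁹) = 1.987×10⁹ m²/s².
v = 44570 m/s = 44.57 km/s.

v ≈ 44.57 km/s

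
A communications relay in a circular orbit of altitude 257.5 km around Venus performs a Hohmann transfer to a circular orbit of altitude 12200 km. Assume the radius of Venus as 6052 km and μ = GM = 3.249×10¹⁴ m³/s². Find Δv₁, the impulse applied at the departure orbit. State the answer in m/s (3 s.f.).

Δv ≈ 1570 m/s

r₁ = 6052 + 257.5 = 6309.5 km = 6.3095×10⁶ m.
r₂ = 6052 + 12200 = 18252 km = 1.8252×10⁷ m.
Transfer ellipse a_t = (r₁ + r₂)/2 = 1.228×10⁷ m.
At r₁: circular v_c1 = √(μ/r₁) = 7176 m/s; transfer-periapsis v_p = √[μ(2/r₁ − 1/a_t)] = 8748 m/s.
Δv₁ = v_p − v_c1 = 1572 m/s.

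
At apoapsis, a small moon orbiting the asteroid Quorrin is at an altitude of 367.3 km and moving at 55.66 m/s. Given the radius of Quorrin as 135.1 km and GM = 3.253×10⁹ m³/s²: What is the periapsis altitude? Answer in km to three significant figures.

periapsis altitude ≈ 22.9 km

r_a = 135.1 + 367.3 = 502.40 km = 5.024×10⁵ m.
Specific energy ε = v²/2 − μ/r = -4.926×10³ J/kg, so a = −μ/(2ε) = 3.302×10⁵ m.
The apsides satisfy r_p + r_a = 2a, so the periapsis radius is 2a − r_a = 1.580×10⁵ m = 157.99 km.
Periapsis altitude = 157.99 − 135.1 = 22.887 km.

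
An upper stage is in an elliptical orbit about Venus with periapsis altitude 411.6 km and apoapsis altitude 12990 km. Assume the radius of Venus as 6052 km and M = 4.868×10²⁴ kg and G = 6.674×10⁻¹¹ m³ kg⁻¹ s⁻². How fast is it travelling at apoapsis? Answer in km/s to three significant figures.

v ≈ 2.94 km/s

μ = GM = 6.674×10⁻¹¹ × 4.868×10²⁴ = 3.249×10¹⁴ m³/s².
r_p = 6052 + 411.6 = 6463.6 km = 6.4636×10⁶ m.
r_a = 6052 + 12990 = 19042 km = 1.9042×10⁷ m.
Semi-major axis a = (r_p + r_a)/2 = 12753 km = 1.275×10⁷ m.
Vis-viva: v² = μ(2/r − 1/a) = 3.249×10¹⁴ × (1.050×10⁻⁷ − 7.841×10⁻⁸) = 8.648×10⁶ m²/s².
v = 2941 m/s = 2.941 km/s.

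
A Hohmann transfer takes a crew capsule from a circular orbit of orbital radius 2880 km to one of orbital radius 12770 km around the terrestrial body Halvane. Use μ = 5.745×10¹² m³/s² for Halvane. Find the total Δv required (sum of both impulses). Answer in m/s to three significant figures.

r₁ = 2880 km = 2.880×10⁶ m.
r₂ = 12770 km = 1.277×10⁷ m.
Transfer ellipse a_t = (r₁ + r₂)/2 = 7.825×10⁶ m.
At r₁: circular v_c1 = √(μ/r₁) = 1412 m/s; transfer-periapsis v_p = √[μ(2/r₁ − 1/a_t)] = 1804 m/s.
Δv₁ = v_p − v_c1 = 391.9 m/s.
At r₂: circular v_c2 = √(μ/r₂) = 670.7 m/s; transfer-apoapsis v_a = √[μ(2/r₂ − 1/a_t)] = 406.9 m/s.
Δv₂ = v_c2 − v_a = 263.8 m/s.
Total Δv = Δv₁ + Δv₂ = 655.7 m/s.

Δv_total ≈ 656 m/s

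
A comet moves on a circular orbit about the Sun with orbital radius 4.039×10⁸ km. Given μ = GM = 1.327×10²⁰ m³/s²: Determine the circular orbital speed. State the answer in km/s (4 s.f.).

v ≈ 18.13 km/s

r = 4.039×10⁸ km = 4.039×10¹¹ m.
For a circular orbit v = √(μ/r) = √(1.327×10²⁰ / 4.039×10¹¹) = √(3.285×10⁸) = 18130 m/s.
That is 18.13 km/s.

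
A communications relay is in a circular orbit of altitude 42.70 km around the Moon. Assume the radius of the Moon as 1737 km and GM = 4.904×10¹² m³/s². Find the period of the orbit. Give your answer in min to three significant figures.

r = 1737 + 42.70 = 1779.7 km = 1.7797×10⁶ m.
Kepler's third law: T = 2π√(r³/μ) = 2π√((1.780×10⁶)³ / 4.904×10¹²).
r³/μ = 1.149×10⁶ s², so T = 2π × 1.072×10³ = 6.736×10³ s.
Converting: 6.736×10³ s ÷ 60.00 = 112.3 min.

T ≈ 112 min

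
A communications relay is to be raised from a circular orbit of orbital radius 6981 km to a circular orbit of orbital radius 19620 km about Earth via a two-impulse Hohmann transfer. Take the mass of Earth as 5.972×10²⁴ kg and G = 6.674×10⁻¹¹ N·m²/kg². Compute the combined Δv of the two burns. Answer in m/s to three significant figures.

Δv_total ≈ 2860 m/s

μ = GM = 6.674×10⁻¹¹ × 5.972×10²⁴ = 3.986×10¹⁴ m³/s².
r₁ = 6981 km = 6.981×10⁶ m.
r₂ = 19620 km = 1.962×10⁷ m.
Transfer ellipse a_t = (r₁ + r₂)/2 = 1.330×10⁷ m.
At r₁: circular v_c1 = √(μ/r₁) = 7556 m/s; transfer-perigee v_p = √[μ(2/r₁ − 1/a_t)] = 9177 m/s.
Δv₁ = v_p − v_c1 = 1621 m/s.
At r₂: circular v_c2 = √(μ/r₂) = 4507 m/s; transfer-apogee v_a = √[μ(2/r₂ − 1/a_t)] = 3265 m/s.
Δv₂ = v_c2 − v_a = 1242 m/s.
Total Δv = Δv₁ + Δv₂ = 2863 m/s.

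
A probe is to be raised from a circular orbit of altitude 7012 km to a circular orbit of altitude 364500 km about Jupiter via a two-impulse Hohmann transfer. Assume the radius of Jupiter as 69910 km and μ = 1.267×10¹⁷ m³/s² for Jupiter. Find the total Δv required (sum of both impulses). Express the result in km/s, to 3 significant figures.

r₁ = 69910 + 7012 = 76922 km = 7.6922×10⁷ m.
r₂ = 69910 + 364500 = 434410 km = 4.3441×10⁸ m.
Transfer ellipse a_t = (r₁ + r₂)/2 = 2.557×10⁸ m.
At r₁: circular v_c1 = √(μ/r₁) = 40580 m/s; transfer-perijove v_p = √[μ(2/r₁ − 1/a_t)] = 52900 m/s.
Δv₁ = v_p − v_c1 = 12320 m/s.
At r₂: circular v_c2 = √(μ/r₂) = 17080 m/s; transfer-apojove v_a = √[μ(2/r₂ − 1/a_t)] = 9368 m/s.
Δv₂ = v_c2 − v_a = 7710 m/s.
Total Δv = Δv₁ + Δv₂ = 20030 m/s = 20.03 km/s.

Δv_total ≈ 20.0 km/s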